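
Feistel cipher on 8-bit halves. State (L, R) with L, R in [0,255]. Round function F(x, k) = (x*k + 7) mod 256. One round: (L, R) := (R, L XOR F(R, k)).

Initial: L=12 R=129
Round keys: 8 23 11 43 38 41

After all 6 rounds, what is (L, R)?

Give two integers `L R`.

Answer: 172 144

Derivation:
Round 1 (k=8): L=129 R=3
Round 2 (k=23): L=3 R=205
Round 3 (k=11): L=205 R=213
Round 4 (k=43): L=213 R=3
Round 5 (k=38): L=3 R=172
Round 6 (k=41): L=172 R=144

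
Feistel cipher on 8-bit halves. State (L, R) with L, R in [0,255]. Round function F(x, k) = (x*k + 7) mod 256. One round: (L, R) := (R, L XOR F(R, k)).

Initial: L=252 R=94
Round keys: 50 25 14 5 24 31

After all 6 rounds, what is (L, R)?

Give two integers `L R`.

Answer: 151 95

Derivation:
Round 1 (k=50): L=94 R=159
Round 2 (k=25): L=159 R=208
Round 3 (k=14): L=208 R=248
Round 4 (k=5): L=248 R=15
Round 5 (k=24): L=15 R=151
Round 6 (k=31): L=151 R=95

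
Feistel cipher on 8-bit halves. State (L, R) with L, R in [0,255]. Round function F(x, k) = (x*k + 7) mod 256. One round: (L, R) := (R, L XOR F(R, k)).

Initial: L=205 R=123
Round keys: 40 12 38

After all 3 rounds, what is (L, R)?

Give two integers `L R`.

Round 1 (k=40): L=123 R=242
Round 2 (k=12): L=242 R=36
Round 3 (k=38): L=36 R=173

Answer: 36 173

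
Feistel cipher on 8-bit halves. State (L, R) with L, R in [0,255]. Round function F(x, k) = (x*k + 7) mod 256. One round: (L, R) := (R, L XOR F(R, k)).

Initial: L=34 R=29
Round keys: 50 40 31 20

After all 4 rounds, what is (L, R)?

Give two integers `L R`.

Round 1 (k=50): L=29 R=147
Round 2 (k=40): L=147 R=226
Round 3 (k=31): L=226 R=246
Round 4 (k=20): L=246 R=221

Answer: 246 221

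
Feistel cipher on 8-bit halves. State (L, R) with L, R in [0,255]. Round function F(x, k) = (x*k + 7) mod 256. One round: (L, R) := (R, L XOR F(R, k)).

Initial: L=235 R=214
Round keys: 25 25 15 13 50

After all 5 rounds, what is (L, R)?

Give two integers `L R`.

Round 1 (k=25): L=214 R=6
Round 2 (k=25): L=6 R=75
Round 3 (k=15): L=75 R=106
Round 4 (k=13): L=106 R=34
Round 5 (k=50): L=34 R=193

Answer: 34 193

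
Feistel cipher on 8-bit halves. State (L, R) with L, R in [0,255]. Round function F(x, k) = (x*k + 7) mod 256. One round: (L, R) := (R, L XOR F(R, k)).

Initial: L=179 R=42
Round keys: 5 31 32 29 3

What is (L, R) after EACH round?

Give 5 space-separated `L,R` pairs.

Round 1 (k=5): L=42 R=106
Round 2 (k=31): L=106 R=247
Round 3 (k=32): L=247 R=141
Round 4 (k=29): L=141 R=247
Round 5 (k=3): L=247 R=97

Answer: 42,106 106,247 247,141 141,247 247,97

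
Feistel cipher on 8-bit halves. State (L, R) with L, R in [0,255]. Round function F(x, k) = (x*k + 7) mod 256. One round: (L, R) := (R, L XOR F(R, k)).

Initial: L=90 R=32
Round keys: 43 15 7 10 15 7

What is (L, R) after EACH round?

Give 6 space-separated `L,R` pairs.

Round 1 (k=43): L=32 R=61
Round 2 (k=15): L=61 R=186
Round 3 (k=7): L=186 R=32
Round 4 (k=10): L=32 R=253
Round 5 (k=15): L=253 R=250
Round 6 (k=7): L=250 R=32

Answer: 32,61 61,186 186,32 32,253 253,250 250,32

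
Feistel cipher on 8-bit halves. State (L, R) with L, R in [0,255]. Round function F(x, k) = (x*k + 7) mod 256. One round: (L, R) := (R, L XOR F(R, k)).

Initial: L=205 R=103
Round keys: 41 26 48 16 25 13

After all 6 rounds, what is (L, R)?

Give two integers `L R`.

Answer: 168 138

Derivation:
Round 1 (k=41): L=103 R=75
Round 2 (k=26): L=75 R=194
Round 3 (k=48): L=194 R=44
Round 4 (k=16): L=44 R=5
Round 5 (k=25): L=5 R=168
Round 6 (k=13): L=168 R=138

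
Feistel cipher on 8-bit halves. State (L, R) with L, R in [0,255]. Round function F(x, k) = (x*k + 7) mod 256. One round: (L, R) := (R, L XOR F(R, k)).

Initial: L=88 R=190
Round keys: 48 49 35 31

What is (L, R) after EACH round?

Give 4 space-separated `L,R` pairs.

Answer: 190,255 255,104 104,192 192,47

Derivation:
Round 1 (k=48): L=190 R=255
Round 2 (k=49): L=255 R=104
Round 3 (k=35): L=104 R=192
Round 4 (k=31): L=192 R=47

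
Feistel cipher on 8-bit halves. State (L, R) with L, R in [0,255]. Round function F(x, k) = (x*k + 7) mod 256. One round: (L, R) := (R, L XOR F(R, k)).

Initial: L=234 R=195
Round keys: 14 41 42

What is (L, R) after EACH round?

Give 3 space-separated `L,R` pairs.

Answer: 195,91 91,89 89,250

Derivation:
Round 1 (k=14): L=195 R=91
Round 2 (k=41): L=91 R=89
Round 3 (k=42): L=89 R=250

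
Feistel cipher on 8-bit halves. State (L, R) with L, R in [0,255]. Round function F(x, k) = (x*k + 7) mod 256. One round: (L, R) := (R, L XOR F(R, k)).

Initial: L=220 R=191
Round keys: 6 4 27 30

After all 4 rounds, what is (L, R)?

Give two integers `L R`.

Answer: 238 47

Derivation:
Round 1 (k=6): L=191 R=93
Round 2 (k=4): L=93 R=196
Round 3 (k=27): L=196 R=238
Round 4 (k=30): L=238 R=47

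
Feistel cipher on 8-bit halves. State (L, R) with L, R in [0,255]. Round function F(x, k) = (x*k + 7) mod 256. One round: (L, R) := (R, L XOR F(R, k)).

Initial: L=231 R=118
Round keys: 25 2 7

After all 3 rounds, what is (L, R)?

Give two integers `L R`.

Round 1 (k=25): L=118 R=106
Round 2 (k=2): L=106 R=173
Round 3 (k=7): L=173 R=168

Answer: 173 168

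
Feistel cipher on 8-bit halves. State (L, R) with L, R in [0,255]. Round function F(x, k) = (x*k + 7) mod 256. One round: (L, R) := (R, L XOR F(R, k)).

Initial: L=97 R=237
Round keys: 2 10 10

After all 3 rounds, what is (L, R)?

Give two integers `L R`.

Round 1 (k=2): L=237 R=128
Round 2 (k=10): L=128 R=234
Round 3 (k=10): L=234 R=171

Answer: 234 171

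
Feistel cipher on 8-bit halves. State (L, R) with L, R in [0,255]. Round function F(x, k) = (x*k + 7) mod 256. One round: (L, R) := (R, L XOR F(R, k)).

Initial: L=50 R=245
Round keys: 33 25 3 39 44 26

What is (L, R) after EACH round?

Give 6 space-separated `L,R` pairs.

Answer: 245,174 174,240 240,121 121,134 134,118 118,133

Derivation:
Round 1 (k=33): L=245 R=174
Round 2 (k=25): L=174 R=240
Round 3 (k=3): L=240 R=121
Round 4 (k=39): L=121 R=134
Round 5 (k=44): L=134 R=118
Round 6 (k=26): L=118 R=133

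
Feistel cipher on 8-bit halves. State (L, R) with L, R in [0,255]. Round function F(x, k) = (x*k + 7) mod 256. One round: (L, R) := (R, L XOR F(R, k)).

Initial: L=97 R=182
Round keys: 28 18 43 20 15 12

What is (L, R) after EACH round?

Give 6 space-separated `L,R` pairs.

Round 1 (k=28): L=182 R=142
Round 2 (k=18): L=142 R=181
Round 3 (k=43): L=181 R=224
Round 4 (k=20): L=224 R=50
Round 5 (k=15): L=50 R=21
Round 6 (k=12): L=21 R=49

Answer: 182,142 142,181 181,224 224,50 50,21 21,49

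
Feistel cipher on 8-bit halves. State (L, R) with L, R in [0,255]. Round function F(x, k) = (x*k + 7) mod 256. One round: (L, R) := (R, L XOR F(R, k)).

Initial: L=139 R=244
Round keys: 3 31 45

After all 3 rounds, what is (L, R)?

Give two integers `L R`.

Round 1 (k=3): L=244 R=104
Round 2 (k=31): L=104 R=107
Round 3 (k=45): L=107 R=190

Answer: 107 190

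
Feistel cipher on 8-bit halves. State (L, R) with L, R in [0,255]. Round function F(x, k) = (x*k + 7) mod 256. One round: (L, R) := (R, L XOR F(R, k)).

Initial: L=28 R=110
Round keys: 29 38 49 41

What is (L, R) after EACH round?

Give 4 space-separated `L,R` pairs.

Round 1 (k=29): L=110 R=97
Round 2 (k=38): L=97 R=3
Round 3 (k=49): L=3 R=251
Round 4 (k=41): L=251 R=57

Answer: 110,97 97,3 3,251 251,57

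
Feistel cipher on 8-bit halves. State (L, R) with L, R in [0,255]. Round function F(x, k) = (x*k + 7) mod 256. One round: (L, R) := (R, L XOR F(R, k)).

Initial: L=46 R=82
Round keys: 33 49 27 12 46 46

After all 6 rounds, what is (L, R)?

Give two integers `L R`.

Round 1 (k=33): L=82 R=183
Round 2 (k=49): L=183 R=92
Round 3 (k=27): L=92 R=12
Round 4 (k=12): L=12 R=203
Round 5 (k=46): L=203 R=141
Round 6 (k=46): L=141 R=150

Answer: 141 150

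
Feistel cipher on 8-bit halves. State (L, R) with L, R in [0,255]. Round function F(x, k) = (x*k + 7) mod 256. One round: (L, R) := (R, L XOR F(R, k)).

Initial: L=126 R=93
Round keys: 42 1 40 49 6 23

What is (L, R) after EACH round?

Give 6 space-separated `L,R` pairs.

Round 1 (k=42): L=93 R=55
Round 2 (k=1): L=55 R=99
Round 3 (k=40): L=99 R=72
Round 4 (k=49): L=72 R=172
Round 5 (k=6): L=172 R=71
Round 6 (k=23): L=71 R=196

Answer: 93,55 55,99 99,72 72,172 172,71 71,196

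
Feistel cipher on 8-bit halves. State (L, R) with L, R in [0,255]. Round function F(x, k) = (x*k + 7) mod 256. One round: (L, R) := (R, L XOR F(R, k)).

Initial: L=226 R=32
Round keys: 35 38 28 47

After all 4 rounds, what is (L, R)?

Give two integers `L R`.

Round 1 (k=35): L=32 R=133
Round 2 (k=38): L=133 R=229
Round 3 (k=28): L=229 R=150
Round 4 (k=47): L=150 R=116

Answer: 150 116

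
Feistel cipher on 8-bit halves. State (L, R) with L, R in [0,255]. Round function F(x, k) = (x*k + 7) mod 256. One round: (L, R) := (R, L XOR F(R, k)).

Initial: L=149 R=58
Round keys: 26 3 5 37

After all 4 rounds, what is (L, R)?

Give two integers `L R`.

Answer: 208 172

Derivation:
Round 1 (k=26): L=58 R=126
Round 2 (k=3): L=126 R=187
Round 3 (k=5): L=187 R=208
Round 4 (k=37): L=208 R=172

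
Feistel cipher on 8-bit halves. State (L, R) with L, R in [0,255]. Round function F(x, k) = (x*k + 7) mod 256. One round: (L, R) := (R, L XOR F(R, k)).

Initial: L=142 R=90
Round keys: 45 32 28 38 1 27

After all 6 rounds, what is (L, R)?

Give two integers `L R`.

Answer: 141 132

Derivation:
Round 1 (k=45): L=90 R=87
Round 2 (k=32): L=87 R=189
Round 3 (k=28): L=189 R=228
Round 4 (k=38): L=228 R=98
Round 5 (k=1): L=98 R=141
Round 6 (k=27): L=141 R=132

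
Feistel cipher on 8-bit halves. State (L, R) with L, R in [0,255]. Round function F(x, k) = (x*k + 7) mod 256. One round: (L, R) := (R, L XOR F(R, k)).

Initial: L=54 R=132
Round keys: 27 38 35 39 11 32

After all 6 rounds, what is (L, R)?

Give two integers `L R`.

Round 1 (k=27): L=132 R=197
Round 2 (k=38): L=197 R=193
Round 3 (k=35): L=193 R=175
Round 4 (k=39): L=175 R=113
Round 5 (k=11): L=113 R=77
Round 6 (k=32): L=77 R=214

Answer: 77 214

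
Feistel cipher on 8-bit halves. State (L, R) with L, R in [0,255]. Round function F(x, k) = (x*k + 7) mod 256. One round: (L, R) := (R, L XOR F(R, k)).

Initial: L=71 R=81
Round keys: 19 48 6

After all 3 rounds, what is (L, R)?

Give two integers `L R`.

Answer: 38 166

Derivation:
Round 1 (k=19): L=81 R=77
Round 2 (k=48): L=77 R=38
Round 3 (k=6): L=38 R=166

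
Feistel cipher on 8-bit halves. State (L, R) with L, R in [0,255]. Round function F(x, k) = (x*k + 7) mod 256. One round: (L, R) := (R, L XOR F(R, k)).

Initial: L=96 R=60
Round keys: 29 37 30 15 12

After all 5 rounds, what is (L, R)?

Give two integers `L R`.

Round 1 (k=29): L=60 R=179
Round 2 (k=37): L=179 R=218
Round 3 (k=30): L=218 R=32
Round 4 (k=15): L=32 R=61
Round 5 (k=12): L=61 R=195

Answer: 61 195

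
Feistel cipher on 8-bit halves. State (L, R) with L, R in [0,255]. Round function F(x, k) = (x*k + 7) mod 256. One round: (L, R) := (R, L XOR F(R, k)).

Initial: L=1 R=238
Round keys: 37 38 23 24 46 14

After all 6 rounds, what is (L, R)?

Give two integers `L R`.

Round 1 (k=37): L=238 R=108
Round 2 (k=38): L=108 R=225
Round 3 (k=23): L=225 R=82
Round 4 (k=24): L=82 R=86
Round 5 (k=46): L=86 R=41
Round 6 (k=14): L=41 R=19

Answer: 41 19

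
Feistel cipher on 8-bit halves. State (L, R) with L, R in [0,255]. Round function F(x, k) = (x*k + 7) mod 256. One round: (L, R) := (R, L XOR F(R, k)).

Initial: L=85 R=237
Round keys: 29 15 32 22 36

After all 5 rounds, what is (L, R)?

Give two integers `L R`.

Round 1 (k=29): L=237 R=181
Round 2 (k=15): L=181 R=79
Round 3 (k=32): L=79 R=82
Round 4 (k=22): L=82 R=92
Round 5 (k=36): L=92 R=165

Answer: 92 165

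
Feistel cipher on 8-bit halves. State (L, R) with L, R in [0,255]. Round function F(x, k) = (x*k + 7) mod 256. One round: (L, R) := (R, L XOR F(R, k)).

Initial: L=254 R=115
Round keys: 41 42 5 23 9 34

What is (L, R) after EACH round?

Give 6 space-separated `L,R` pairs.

Answer: 115,140 140,140 140,79 79,172 172,92 92,147

Derivation:
Round 1 (k=41): L=115 R=140
Round 2 (k=42): L=140 R=140
Round 3 (k=5): L=140 R=79
Round 4 (k=23): L=79 R=172
Round 5 (k=9): L=172 R=92
Round 6 (k=34): L=92 R=147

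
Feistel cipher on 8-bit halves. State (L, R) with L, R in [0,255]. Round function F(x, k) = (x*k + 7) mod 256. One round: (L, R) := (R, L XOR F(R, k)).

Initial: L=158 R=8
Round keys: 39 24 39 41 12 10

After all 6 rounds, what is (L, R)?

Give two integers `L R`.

Round 1 (k=39): L=8 R=161
Round 2 (k=24): L=161 R=23
Round 3 (k=39): L=23 R=41
Round 4 (k=41): L=41 R=143
Round 5 (k=12): L=143 R=146
Round 6 (k=10): L=146 R=52

Answer: 146 52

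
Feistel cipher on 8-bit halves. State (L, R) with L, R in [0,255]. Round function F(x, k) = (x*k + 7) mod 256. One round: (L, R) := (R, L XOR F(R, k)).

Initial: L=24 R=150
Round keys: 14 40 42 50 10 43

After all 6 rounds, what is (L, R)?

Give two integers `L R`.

Answer: 249 24

Derivation:
Round 1 (k=14): L=150 R=35
Round 2 (k=40): L=35 R=233
Round 3 (k=42): L=233 R=98
Round 4 (k=50): L=98 R=194
Round 5 (k=10): L=194 R=249
Round 6 (k=43): L=249 R=24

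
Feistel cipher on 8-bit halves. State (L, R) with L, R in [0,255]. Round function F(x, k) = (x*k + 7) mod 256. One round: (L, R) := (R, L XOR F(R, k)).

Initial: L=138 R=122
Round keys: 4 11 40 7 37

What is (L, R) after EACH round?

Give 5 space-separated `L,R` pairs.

Round 1 (k=4): L=122 R=101
Round 2 (k=11): L=101 R=36
Round 3 (k=40): L=36 R=194
Round 4 (k=7): L=194 R=113
Round 5 (k=37): L=113 R=158

Answer: 122,101 101,36 36,194 194,113 113,158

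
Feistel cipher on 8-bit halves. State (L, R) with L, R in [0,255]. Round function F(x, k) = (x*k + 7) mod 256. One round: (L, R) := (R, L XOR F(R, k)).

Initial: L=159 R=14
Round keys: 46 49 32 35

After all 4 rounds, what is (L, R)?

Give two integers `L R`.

Round 1 (k=46): L=14 R=20
Round 2 (k=49): L=20 R=213
Round 3 (k=32): L=213 R=179
Round 4 (k=35): L=179 R=85

Answer: 179 85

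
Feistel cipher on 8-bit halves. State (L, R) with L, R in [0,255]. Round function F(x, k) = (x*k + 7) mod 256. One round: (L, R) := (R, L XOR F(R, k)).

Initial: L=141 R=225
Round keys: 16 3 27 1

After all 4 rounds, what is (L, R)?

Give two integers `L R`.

Answer: 25 20

Derivation:
Round 1 (k=16): L=225 R=154
Round 2 (k=3): L=154 R=52
Round 3 (k=27): L=52 R=25
Round 4 (k=1): L=25 R=20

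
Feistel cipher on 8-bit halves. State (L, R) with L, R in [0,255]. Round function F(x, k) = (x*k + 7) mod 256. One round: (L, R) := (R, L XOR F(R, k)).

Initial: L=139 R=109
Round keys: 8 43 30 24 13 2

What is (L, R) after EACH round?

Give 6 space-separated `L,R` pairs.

Round 1 (k=8): L=109 R=228
Round 2 (k=43): L=228 R=62
Round 3 (k=30): L=62 R=175
Round 4 (k=24): L=175 R=81
Round 5 (k=13): L=81 R=139
Round 6 (k=2): L=139 R=76

Answer: 109,228 228,62 62,175 175,81 81,139 139,76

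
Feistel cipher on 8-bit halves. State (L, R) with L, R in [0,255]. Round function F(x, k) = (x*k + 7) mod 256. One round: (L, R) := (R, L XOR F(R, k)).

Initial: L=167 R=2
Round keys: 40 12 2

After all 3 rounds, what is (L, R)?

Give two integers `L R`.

Answer: 69 97

Derivation:
Round 1 (k=40): L=2 R=240
Round 2 (k=12): L=240 R=69
Round 3 (k=2): L=69 R=97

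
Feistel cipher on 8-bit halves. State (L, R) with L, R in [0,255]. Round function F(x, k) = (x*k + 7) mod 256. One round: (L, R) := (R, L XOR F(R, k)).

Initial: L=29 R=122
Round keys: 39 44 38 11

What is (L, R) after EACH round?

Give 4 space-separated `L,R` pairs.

Answer: 122,128 128,125 125,21 21,147

Derivation:
Round 1 (k=39): L=122 R=128
Round 2 (k=44): L=128 R=125
Round 3 (k=38): L=125 R=21
Round 4 (k=11): L=21 R=147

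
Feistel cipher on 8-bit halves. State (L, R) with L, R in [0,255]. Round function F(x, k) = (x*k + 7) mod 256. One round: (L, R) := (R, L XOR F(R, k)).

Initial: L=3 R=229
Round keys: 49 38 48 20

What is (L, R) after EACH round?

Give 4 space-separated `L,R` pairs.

Answer: 229,223 223,196 196,24 24,35

Derivation:
Round 1 (k=49): L=229 R=223
Round 2 (k=38): L=223 R=196
Round 3 (k=48): L=196 R=24
Round 4 (k=20): L=24 R=35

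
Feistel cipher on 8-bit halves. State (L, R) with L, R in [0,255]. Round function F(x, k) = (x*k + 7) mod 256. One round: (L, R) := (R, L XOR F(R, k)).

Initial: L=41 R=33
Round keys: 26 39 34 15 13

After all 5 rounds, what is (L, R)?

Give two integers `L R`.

Answer: 50 90

Derivation:
Round 1 (k=26): L=33 R=72
Round 2 (k=39): L=72 R=222
Round 3 (k=34): L=222 R=203
Round 4 (k=15): L=203 R=50
Round 5 (k=13): L=50 R=90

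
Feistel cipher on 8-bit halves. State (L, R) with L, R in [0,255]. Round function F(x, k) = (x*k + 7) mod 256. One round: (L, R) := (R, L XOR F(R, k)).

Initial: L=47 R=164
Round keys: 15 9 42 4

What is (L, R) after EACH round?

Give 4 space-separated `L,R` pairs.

Round 1 (k=15): L=164 R=140
Round 2 (k=9): L=140 R=87
Round 3 (k=42): L=87 R=193
Round 4 (k=4): L=193 R=92

Answer: 164,140 140,87 87,193 193,92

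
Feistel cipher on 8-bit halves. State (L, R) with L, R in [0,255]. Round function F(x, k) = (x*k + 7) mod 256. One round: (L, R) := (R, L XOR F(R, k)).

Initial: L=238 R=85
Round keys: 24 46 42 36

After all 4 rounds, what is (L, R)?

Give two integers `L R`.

Answer: 150 95

Derivation:
Round 1 (k=24): L=85 R=17
Round 2 (k=46): L=17 R=64
Round 3 (k=42): L=64 R=150
Round 4 (k=36): L=150 R=95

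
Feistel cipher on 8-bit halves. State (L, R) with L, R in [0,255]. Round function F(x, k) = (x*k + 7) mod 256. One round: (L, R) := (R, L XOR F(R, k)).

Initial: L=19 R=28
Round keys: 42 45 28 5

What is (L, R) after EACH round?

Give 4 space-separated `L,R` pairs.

Round 1 (k=42): L=28 R=140
Round 2 (k=45): L=140 R=191
Round 3 (k=28): L=191 R=103
Round 4 (k=5): L=103 R=181

Answer: 28,140 140,191 191,103 103,181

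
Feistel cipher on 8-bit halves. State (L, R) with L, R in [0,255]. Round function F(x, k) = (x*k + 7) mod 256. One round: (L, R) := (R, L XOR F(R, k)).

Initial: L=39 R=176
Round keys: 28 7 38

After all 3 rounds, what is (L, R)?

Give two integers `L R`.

Round 1 (k=28): L=176 R=96
Round 2 (k=7): L=96 R=23
Round 3 (k=38): L=23 R=17

Answer: 23 17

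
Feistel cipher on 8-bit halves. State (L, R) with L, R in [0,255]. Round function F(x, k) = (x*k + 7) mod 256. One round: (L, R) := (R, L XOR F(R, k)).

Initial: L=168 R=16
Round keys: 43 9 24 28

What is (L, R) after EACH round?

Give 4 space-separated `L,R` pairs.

Answer: 16,31 31,14 14,72 72,233

Derivation:
Round 1 (k=43): L=16 R=31
Round 2 (k=9): L=31 R=14
Round 3 (k=24): L=14 R=72
Round 4 (k=28): L=72 R=233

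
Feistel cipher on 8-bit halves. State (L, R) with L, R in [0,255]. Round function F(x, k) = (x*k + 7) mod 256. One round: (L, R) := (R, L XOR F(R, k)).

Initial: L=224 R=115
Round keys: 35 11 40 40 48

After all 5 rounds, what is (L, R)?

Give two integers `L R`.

Answer: 11 16

Derivation:
Round 1 (k=35): L=115 R=32
Round 2 (k=11): L=32 R=20
Round 3 (k=40): L=20 R=7
Round 4 (k=40): L=7 R=11
Round 5 (k=48): L=11 R=16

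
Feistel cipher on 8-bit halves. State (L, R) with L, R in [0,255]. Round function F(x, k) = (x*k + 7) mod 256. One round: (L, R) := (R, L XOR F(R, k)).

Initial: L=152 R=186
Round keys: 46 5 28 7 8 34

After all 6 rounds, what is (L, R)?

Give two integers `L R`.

Answer: 99 194

Derivation:
Round 1 (k=46): L=186 R=235
Round 2 (k=5): L=235 R=36
Round 3 (k=28): L=36 R=28
Round 4 (k=7): L=28 R=239
Round 5 (k=8): L=239 R=99
Round 6 (k=34): L=99 R=194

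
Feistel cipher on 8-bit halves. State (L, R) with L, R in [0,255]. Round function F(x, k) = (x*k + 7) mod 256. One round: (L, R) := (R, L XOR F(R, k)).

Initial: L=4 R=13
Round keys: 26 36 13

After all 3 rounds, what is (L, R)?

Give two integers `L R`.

Answer: 22 120

Derivation:
Round 1 (k=26): L=13 R=93
Round 2 (k=36): L=93 R=22
Round 3 (k=13): L=22 R=120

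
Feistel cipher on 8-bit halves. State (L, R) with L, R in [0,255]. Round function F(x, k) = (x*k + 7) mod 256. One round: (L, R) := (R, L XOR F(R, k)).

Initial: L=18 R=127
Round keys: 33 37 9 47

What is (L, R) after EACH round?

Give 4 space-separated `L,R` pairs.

Answer: 127,116 116,180 180,47 47,28

Derivation:
Round 1 (k=33): L=127 R=116
Round 2 (k=37): L=116 R=180
Round 3 (k=9): L=180 R=47
Round 4 (k=47): L=47 R=28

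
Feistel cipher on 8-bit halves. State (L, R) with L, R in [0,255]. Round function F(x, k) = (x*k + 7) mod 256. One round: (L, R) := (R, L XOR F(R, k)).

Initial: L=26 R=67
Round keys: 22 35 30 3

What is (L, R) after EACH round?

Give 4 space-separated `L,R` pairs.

Round 1 (k=22): L=67 R=211
Round 2 (k=35): L=211 R=163
Round 3 (k=30): L=163 R=242
Round 4 (k=3): L=242 R=126

Answer: 67,211 211,163 163,242 242,126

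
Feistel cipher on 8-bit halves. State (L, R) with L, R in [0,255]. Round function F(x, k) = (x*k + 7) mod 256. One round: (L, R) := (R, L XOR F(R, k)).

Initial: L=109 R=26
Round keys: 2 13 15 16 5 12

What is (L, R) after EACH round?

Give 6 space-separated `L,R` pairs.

Round 1 (k=2): L=26 R=86
Round 2 (k=13): L=86 R=127
Round 3 (k=15): L=127 R=46
Round 4 (k=16): L=46 R=152
Round 5 (k=5): L=152 R=209
Round 6 (k=12): L=209 R=75

Answer: 26,86 86,127 127,46 46,152 152,209 209,75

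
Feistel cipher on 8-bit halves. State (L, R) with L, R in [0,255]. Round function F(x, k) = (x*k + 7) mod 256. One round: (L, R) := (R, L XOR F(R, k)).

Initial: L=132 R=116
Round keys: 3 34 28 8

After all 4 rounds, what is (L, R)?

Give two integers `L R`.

Answer: 196 230

Derivation:
Round 1 (k=3): L=116 R=231
Round 2 (k=34): L=231 R=193
Round 3 (k=28): L=193 R=196
Round 4 (k=8): L=196 R=230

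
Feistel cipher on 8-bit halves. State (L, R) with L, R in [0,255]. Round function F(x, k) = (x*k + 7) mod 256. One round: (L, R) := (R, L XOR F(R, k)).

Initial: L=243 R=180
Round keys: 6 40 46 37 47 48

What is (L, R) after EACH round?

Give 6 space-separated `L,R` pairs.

Round 1 (k=6): L=180 R=204
Round 2 (k=40): L=204 R=83
Round 3 (k=46): L=83 R=61
Round 4 (k=37): L=61 R=139
Round 5 (k=47): L=139 R=177
Round 6 (k=48): L=177 R=188

Answer: 180,204 204,83 83,61 61,139 139,177 177,188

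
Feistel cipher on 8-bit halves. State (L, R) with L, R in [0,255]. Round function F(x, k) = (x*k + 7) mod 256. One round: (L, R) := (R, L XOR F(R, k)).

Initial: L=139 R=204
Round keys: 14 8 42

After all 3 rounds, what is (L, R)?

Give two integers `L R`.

Answer: 235 49

Derivation:
Round 1 (k=14): L=204 R=164
Round 2 (k=8): L=164 R=235
Round 3 (k=42): L=235 R=49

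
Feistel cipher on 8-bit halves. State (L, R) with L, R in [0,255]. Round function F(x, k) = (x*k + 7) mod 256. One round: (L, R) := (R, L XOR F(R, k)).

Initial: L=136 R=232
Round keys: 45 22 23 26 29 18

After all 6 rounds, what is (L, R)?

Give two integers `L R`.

Answer: 62 235

Derivation:
Round 1 (k=45): L=232 R=71
Round 2 (k=22): L=71 R=201
Round 3 (k=23): L=201 R=81
Round 4 (k=26): L=81 R=136
Round 5 (k=29): L=136 R=62
Round 6 (k=18): L=62 R=235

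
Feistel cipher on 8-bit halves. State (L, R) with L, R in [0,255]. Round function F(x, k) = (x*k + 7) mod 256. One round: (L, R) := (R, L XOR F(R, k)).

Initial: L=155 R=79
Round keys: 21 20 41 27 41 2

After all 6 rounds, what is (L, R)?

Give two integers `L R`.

Answer: 250 50

Derivation:
Round 1 (k=21): L=79 R=25
Round 2 (k=20): L=25 R=180
Round 3 (k=41): L=180 R=194
Round 4 (k=27): L=194 R=201
Round 5 (k=41): L=201 R=250
Round 6 (k=2): L=250 R=50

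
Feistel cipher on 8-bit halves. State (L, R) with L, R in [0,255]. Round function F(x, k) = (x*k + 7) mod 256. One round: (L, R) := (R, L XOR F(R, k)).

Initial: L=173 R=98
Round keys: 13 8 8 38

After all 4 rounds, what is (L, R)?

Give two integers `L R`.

Round 1 (k=13): L=98 R=172
Round 2 (k=8): L=172 R=5
Round 3 (k=8): L=5 R=131
Round 4 (k=38): L=131 R=124

Answer: 131 124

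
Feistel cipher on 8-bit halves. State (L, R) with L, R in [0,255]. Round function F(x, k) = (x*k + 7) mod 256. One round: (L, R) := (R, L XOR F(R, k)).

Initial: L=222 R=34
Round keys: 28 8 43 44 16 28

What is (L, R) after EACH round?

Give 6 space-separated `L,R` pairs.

Answer: 34,97 97,45 45,247 247,86 86,144 144,145

Derivation:
Round 1 (k=28): L=34 R=97
Round 2 (k=8): L=97 R=45
Round 3 (k=43): L=45 R=247
Round 4 (k=44): L=247 R=86
Round 5 (k=16): L=86 R=144
Round 6 (k=28): L=144 R=145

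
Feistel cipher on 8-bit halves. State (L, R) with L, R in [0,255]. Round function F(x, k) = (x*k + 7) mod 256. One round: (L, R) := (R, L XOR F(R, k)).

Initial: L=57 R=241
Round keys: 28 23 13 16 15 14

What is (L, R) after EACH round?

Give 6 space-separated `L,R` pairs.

Round 1 (k=28): L=241 R=90
Round 2 (k=23): L=90 R=236
Round 3 (k=13): L=236 R=89
Round 4 (k=16): L=89 R=123
Round 5 (k=15): L=123 R=101
Round 6 (k=14): L=101 R=246

Answer: 241,90 90,236 236,89 89,123 123,101 101,246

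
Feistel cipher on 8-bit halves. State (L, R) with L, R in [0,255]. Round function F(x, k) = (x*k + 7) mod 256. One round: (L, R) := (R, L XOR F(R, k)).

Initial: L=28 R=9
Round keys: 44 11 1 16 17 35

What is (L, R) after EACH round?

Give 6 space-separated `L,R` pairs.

Answer: 9,143 143,37 37,163 163,18 18,154 154,7

Derivation:
Round 1 (k=44): L=9 R=143
Round 2 (k=11): L=143 R=37
Round 3 (k=1): L=37 R=163
Round 4 (k=16): L=163 R=18
Round 5 (k=17): L=18 R=154
Round 6 (k=35): L=154 R=7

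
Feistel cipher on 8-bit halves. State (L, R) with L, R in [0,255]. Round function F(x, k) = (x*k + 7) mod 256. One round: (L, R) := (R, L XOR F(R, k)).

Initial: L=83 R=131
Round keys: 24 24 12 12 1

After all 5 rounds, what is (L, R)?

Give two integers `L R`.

Round 1 (k=24): L=131 R=28
Round 2 (k=24): L=28 R=36
Round 3 (k=12): L=36 R=171
Round 4 (k=12): L=171 R=47
Round 5 (k=1): L=47 R=157

Answer: 47 157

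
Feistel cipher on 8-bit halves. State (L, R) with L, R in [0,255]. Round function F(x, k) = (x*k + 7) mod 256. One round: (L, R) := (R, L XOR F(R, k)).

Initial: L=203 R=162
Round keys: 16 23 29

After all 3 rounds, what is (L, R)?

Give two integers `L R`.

Round 1 (k=16): L=162 R=236
Round 2 (k=23): L=236 R=153
Round 3 (k=29): L=153 R=176

Answer: 153 176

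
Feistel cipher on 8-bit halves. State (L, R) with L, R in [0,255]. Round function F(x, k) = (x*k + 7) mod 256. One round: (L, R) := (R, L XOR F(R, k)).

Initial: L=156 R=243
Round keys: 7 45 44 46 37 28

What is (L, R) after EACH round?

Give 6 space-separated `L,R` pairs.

Answer: 243,48 48,132 132,135 135,205 205,47 47,230

Derivation:
Round 1 (k=7): L=243 R=48
Round 2 (k=45): L=48 R=132
Round 3 (k=44): L=132 R=135
Round 4 (k=46): L=135 R=205
Round 5 (k=37): L=205 R=47
Round 6 (k=28): L=47 R=230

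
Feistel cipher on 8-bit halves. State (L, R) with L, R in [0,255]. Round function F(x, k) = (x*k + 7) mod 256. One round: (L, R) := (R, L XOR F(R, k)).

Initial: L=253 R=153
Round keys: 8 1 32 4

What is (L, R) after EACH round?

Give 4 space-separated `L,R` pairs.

Round 1 (k=8): L=153 R=50
Round 2 (k=1): L=50 R=160
Round 3 (k=32): L=160 R=53
Round 4 (k=4): L=53 R=123

Answer: 153,50 50,160 160,53 53,123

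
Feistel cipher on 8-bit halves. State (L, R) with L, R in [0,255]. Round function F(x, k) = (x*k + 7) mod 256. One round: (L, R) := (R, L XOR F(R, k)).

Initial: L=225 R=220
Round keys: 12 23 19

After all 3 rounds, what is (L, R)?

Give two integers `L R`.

Round 1 (k=12): L=220 R=182
Round 2 (k=23): L=182 R=189
Round 3 (k=19): L=189 R=184

Answer: 189 184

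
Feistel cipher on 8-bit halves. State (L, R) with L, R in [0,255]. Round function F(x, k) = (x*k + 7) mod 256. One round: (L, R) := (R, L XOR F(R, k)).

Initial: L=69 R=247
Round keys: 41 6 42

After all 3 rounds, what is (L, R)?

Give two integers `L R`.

Round 1 (k=41): L=247 R=211
Round 2 (k=6): L=211 R=14
Round 3 (k=42): L=14 R=128

Answer: 14 128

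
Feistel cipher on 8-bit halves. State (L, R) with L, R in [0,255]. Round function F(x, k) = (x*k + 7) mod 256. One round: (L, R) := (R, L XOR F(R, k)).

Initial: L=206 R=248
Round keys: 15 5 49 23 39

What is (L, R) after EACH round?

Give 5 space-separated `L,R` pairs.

Answer: 248,65 65,180 180,58 58,137 137,220

Derivation:
Round 1 (k=15): L=248 R=65
Round 2 (k=5): L=65 R=180
Round 3 (k=49): L=180 R=58
Round 4 (k=23): L=58 R=137
Round 5 (k=39): L=137 R=220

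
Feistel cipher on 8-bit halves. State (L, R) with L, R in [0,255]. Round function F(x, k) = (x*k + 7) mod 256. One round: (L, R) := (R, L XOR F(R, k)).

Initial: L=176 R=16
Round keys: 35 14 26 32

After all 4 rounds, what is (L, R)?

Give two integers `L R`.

Answer: 214 190

Derivation:
Round 1 (k=35): L=16 R=135
Round 2 (k=14): L=135 R=121
Round 3 (k=26): L=121 R=214
Round 4 (k=32): L=214 R=190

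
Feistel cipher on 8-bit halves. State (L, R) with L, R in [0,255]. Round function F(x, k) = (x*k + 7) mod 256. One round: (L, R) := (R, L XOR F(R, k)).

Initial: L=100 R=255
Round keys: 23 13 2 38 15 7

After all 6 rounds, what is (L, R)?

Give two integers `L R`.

Answer: 225 19

Derivation:
Round 1 (k=23): L=255 R=148
Round 2 (k=13): L=148 R=116
Round 3 (k=2): L=116 R=123
Round 4 (k=38): L=123 R=61
Round 5 (k=15): L=61 R=225
Round 6 (k=7): L=225 R=19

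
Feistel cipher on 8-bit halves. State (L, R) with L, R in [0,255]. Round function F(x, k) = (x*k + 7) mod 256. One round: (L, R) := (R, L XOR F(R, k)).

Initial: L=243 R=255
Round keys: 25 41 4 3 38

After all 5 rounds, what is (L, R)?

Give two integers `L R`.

Round 1 (k=25): L=255 R=29
Round 2 (k=41): L=29 R=83
Round 3 (k=4): L=83 R=78
Round 4 (k=3): L=78 R=162
Round 5 (k=38): L=162 R=93

Answer: 162 93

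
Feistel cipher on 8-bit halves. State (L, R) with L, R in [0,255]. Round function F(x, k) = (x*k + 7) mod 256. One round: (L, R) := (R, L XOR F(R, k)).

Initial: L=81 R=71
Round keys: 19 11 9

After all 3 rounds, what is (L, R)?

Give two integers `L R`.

Answer: 1 13

Derivation:
Round 1 (k=19): L=71 R=29
Round 2 (k=11): L=29 R=1
Round 3 (k=9): L=1 R=13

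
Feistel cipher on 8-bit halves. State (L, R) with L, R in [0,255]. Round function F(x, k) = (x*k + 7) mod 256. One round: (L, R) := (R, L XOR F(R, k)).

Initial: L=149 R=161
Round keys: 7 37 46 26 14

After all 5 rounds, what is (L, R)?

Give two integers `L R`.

Answer: 212 157

Derivation:
Round 1 (k=7): L=161 R=251
Round 2 (k=37): L=251 R=239
Round 3 (k=46): L=239 R=2
Round 4 (k=26): L=2 R=212
Round 5 (k=14): L=212 R=157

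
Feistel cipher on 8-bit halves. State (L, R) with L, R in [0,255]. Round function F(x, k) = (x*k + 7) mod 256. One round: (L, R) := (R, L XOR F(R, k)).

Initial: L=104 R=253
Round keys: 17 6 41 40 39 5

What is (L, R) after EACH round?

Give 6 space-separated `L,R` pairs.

Round 1 (k=17): L=253 R=188
Round 2 (k=6): L=188 R=146
Round 3 (k=41): L=146 R=213
Round 4 (k=40): L=213 R=221
Round 5 (k=39): L=221 R=103
Round 6 (k=5): L=103 R=215

Answer: 253,188 188,146 146,213 213,221 221,103 103,215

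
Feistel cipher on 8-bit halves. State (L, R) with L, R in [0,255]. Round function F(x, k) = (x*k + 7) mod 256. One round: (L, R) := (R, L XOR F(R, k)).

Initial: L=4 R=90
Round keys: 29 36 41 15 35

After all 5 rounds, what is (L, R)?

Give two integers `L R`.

Round 1 (k=29): L=90 R=61
Round 2 (k=36): L=61 R=193
Round 3 (k=41): L=193 R=205
Round 4 (k=15): L=205 R=203
Round 5 (k=35): L=203 R=5

Answer: 203 5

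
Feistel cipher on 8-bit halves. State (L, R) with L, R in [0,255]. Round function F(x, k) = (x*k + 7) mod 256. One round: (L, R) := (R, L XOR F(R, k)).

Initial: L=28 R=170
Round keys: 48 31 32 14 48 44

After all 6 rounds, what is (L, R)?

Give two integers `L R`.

Round 1 (k=48): L=170 R=251
Round 2 (k=31): L=251 R=198
Round 3 (k=32): L=198 R=60
Round 4 (k=14): L=60 R=137
Round 5 (k=48): L=137 R=139
Round 6 (k=44): L=139 R=98

Answer: 139 98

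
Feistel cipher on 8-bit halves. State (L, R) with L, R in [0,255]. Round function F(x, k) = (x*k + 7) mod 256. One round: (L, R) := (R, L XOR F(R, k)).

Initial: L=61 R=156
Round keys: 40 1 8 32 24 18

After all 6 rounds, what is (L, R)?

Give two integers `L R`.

Round 1 (k=40): L=156 R=90
Round 2 (k=1): L=90 R=253
Round 3 (k=8): L=253 R=181
Round 4 (k=32): L=181 R=90
Round 5 (k=24): L=90 R=194
Round 6 (k=18): L=194 R=241

Answer: 194 241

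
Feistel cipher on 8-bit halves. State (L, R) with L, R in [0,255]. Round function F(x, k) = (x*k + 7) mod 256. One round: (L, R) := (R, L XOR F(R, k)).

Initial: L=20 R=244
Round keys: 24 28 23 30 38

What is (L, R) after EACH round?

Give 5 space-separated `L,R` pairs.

Answer: 244,243 243,111 111,243 243,238 238,168

Derivation:
Round 1 (k=24): L=244 R=243
Round 2 (k=28): L=243 R=111
Round 3 (k=23): L=111 R=243
Round 4 (k=30): L=243 R=238
Round 5 (k=38): L=238 R=168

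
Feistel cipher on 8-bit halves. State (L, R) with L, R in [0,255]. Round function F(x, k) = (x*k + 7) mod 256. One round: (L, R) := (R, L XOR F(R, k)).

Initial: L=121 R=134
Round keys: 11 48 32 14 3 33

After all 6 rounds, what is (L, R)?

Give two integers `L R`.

Answer: 200 7

Derivation:
Round 1 (k=11): L=134 R=176
Round 2 (k=48): L=176 R=129
Round 3 (k=32): L=129 R=151
Round 4 (k=14): L=151 R=200
Round 5 (k=3): L=200 R=200
Round 6 (k=33): L=200 R=7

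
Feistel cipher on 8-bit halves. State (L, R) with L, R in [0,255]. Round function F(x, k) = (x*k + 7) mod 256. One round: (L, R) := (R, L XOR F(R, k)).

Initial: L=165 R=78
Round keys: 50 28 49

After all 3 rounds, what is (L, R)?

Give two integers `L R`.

Round 1 (k=50): L=78 R=230
Round 2 (k=28): L=230 R=97
Round 3 (k=49): L=97 R=126

Answer: 97 126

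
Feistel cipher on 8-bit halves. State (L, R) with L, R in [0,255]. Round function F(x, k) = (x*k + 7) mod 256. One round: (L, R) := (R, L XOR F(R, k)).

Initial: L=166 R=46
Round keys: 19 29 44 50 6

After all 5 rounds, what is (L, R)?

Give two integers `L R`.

Round 1 (k=19): L=46 R=215
Round 2 (k=29): L=215 R=76
Round 3 (k=44): L=76 R=192
Round 4 (k=50): L=192 R=203
Round 5 (k=6): L=203 R=9

Answer: 203 9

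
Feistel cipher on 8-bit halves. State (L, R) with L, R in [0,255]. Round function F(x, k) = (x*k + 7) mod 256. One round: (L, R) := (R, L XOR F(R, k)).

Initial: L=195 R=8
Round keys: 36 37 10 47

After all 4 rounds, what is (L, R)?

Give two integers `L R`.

Round 1 (k=36): L=8 R=228
Round 2 (k=37): L=228 R=243
Round 3 (k=10): L=243 R=97
Round 4 (k=47): L=97 R=37

Answer: 97 37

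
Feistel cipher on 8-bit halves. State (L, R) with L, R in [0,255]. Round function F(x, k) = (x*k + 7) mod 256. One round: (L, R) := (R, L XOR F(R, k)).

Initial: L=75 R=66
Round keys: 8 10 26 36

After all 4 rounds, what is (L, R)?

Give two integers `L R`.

Answer: 37 230

Derivation:
Round 1 (k=8): L=66 R=92
Round 2 (k=10): L=92 R=221
Round 3 (k=26): L=221 R=37
Round 4 (k=36): L=37 R=230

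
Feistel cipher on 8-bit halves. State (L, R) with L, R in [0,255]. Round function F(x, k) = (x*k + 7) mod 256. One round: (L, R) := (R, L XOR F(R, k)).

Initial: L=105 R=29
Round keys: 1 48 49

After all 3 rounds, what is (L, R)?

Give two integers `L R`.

Answer: 106 28

Derivation:
Round 1 (k=1): L=29 R=77
Round 2 (k=48): L=77 R=106
Round 3 (k=49): L=106 R=28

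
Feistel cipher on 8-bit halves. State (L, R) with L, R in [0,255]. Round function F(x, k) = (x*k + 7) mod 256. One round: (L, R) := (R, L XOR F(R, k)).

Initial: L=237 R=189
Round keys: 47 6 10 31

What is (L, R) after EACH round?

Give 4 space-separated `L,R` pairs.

Answer: 189,87 87,172 172,232 232,179

Derivation:
Round 1 (k=47): L=189 R=87
Round 2 (k=6): L=87 R=172
Round 3 (k=10): L=172 R=232
Round 4 (k=31): L=232 R=179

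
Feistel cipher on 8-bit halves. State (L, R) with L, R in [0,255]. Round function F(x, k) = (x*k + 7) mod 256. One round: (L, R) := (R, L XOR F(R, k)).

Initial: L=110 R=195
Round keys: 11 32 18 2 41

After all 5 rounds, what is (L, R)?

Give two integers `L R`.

Answer: 157 101

Derivation:
Round 1 (k=11): L=195 R=6
Round 2 (k=32): L=6 R=4
Round 3 (k=18): L=4 R=73
Round 4 (k=2): L=73 R=157
Round 5 (k=41): L=157 R=101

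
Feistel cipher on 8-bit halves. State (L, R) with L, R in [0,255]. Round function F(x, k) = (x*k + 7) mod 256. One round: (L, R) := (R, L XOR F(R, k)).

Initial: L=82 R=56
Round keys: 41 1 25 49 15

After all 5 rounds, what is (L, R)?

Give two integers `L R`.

Answer: 73 80

Derivation:
Round 1 (k=41): L=56 R=173
Round 2 (k=1): L=173 R=140
Round 3 (k=25): L=140 R=30
Round 4 (k=49): L=30 R=73
Round 5 (k=15): L=73 R=80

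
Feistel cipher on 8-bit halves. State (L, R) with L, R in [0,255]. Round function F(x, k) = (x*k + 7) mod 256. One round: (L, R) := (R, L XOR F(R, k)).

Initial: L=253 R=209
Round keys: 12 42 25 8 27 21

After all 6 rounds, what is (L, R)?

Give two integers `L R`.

Round 1 (k=12): L=209 R=46
Round 2 (k=42): L=46 R=66
Round 3 (k=25): L=66 R=87
Round 4 (k=8): L=87 R=253
Round 5 (k=27): L=253 R=225
Round 6 (k=21): L=225 R=129

Answer: 225 129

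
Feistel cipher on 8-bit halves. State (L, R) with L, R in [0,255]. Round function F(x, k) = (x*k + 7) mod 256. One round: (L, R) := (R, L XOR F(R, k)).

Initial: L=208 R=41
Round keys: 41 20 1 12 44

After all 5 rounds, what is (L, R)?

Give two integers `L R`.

Round 1 (k=41): L=41 R=72
Round 2 (k=20): L=72 R=142
Round 3 (k=1): L=142 R=221
Round 4 (k=12): L=221 R=237
Round 5 (k=44): L=237 R=30

Answer: 237 30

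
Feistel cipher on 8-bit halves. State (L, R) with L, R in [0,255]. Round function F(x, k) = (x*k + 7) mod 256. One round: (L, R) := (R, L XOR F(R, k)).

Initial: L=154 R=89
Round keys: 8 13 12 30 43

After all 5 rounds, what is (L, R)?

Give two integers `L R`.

Answer: 58 131

Derivation:
Round 1 (k=8): L=89 R=85
Round 2 (k=13): L=85 R=1
Round 3 (k=12): L=1 R=70
Round 4 (k=30): L=70 R=58
Round 5 (k=43): L=58 R=131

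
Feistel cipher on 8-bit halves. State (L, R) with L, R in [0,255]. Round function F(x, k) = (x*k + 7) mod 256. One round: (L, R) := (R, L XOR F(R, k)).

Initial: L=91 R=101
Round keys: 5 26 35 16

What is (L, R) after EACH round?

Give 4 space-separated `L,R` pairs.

Answer: 101,91 91,32 32,60 60,231

Derivation:
Round 1 (k=5): L=101 R=91
Round 2 (k=26): L=91 R=32
Round 3 (k=35): L=32 R=60
Round 4 (k=16): L=60 R=231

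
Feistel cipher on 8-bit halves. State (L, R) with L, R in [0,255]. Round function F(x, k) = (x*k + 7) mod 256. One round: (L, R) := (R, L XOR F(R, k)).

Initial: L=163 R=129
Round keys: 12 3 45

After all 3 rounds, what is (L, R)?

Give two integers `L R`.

Answer: 150 213

Derivation:
Round 1 (k=12): L=129 R=176
Round 2 (k=3): L=176 R=150
Round 3 (k=45): L=150 R=213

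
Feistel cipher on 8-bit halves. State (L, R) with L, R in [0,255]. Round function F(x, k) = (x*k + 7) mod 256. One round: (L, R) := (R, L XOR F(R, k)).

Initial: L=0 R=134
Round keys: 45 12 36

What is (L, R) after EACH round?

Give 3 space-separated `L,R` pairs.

Answer: 134,149 149,133 133,46

Derivation:
Round 1 (k=45): L=134 R=149
Round 2 (k=12): L=149 R=133
Round 3 (k=36): L=133 R=46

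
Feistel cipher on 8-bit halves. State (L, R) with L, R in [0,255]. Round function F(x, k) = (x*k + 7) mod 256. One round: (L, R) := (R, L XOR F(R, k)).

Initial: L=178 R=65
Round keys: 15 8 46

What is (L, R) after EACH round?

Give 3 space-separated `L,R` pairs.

Round 1 (k=15): L=65 R=100
Round 2 (k=8): L=100 R=102
Round 3 (k=46): L=102 R=63

Answer: 65,100 100,102 102,63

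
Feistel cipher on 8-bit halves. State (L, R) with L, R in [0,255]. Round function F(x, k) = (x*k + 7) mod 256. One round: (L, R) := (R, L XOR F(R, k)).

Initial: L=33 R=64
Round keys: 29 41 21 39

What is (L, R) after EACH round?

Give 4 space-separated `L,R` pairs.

Round 1 (k=29): L=64 R=102
Round 2 (k=41): L=102 R=29
Round 3 (k=21): L=29 R=14
Round 4 (k=39): L=14 R=52

Answer: 64,102 102,29 29,14 14,52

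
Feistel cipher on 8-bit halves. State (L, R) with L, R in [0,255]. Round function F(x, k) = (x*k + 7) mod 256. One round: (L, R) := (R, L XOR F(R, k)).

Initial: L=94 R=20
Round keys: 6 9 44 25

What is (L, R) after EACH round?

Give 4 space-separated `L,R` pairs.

Round 1 (k=6): L=20 R=33
Round 2 (k=9): L=33 R=36
Round 3 (k=44): L=36 R=22
Round 4 (k=25): L=22 R=9

Answer: 20,33 33,36 36,22 22,9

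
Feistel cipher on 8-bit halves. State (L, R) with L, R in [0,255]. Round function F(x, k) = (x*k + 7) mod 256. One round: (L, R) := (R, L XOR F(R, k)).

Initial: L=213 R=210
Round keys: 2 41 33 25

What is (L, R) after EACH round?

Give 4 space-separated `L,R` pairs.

Round 1 (k=2): L=210 R=126
Round 2 (k=41): L=126 R=231
Round 3 (k=33): L=231 R=176
Round 4 (k=25): L=176 R=208

Answer: 210,126 126,231 231,176 176,208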